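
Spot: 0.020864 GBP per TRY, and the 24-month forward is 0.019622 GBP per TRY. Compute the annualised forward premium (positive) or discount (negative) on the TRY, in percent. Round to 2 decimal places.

-2.98%

T = 2 years.
(F − S)/S = (0.019622 − 0.020864)/0.020864 = -0.0595284.
×(1/T) gives -2.98% p.a.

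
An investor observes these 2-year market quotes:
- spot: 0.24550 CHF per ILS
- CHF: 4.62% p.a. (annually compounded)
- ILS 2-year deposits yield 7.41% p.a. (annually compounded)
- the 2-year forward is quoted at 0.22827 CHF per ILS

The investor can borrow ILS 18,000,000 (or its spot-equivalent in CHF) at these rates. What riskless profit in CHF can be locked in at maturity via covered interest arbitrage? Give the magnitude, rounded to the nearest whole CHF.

T = 2 years.
Keep in ILS, deliver into the forward: 18,000,000·1.15369081·0.22827 = CHF 4,740,354.02.
Swap to CHF now, deposit: 18,000,000·0.24550·1.09453444 = CHF 4,836,747.69.
The quoted forward undervalues ILS, so borrow ILS, convert to CHF at spot, deposit the CHF at 4.62%, and buy ILS forward at 0.22827 to cover the loan.
The gap between the two covered legs is CHF 96,394.

CHF 96,394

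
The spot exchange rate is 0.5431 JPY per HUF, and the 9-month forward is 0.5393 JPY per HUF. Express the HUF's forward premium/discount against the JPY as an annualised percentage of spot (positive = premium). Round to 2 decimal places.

T = 9/12 years.
HUF trades forward at -0.69969% vs spot over the period.
Per annum: -0.0069969 / (9/12) = -0.009329 = -0.93%.

-0.93%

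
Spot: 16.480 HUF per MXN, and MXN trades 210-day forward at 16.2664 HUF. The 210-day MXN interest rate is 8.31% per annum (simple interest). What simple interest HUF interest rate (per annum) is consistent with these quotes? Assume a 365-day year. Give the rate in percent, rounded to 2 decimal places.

5.95%

T = 210/365 years.
F/S = 16.2664/16.48 = 0.9870388 = (growth of HUF) / (growth of MXN).
The MXN side grows by 1 + 0.0831×210/365 = 1.047811.
That pins the HUF growth at 1.0342301.
(1.0342301 − 1)/T = 0.059495, i.e. 5.95%.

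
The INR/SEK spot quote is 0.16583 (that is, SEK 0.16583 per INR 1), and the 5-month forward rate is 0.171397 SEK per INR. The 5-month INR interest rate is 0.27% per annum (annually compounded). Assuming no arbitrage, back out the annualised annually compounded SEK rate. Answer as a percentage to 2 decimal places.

8.54%

T = 5/12 years.
By CIP, F/S equals the SEK-to-INR growth ratio: 0.171397/0.16583 = 1.0335705.
INR growth factor: (1 + 0.0027)^(5/12) = 1.0011241.
Hence g_SEK = 1.0347323.
Annualise: 1.0347323^(12/5) − 1 = 0.085393 = 8.54%.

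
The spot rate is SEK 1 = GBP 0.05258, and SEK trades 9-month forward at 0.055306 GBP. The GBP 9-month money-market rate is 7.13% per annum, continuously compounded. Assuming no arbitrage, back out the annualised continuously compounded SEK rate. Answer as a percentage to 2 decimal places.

0.39%

T = 9/12 years.
CIP gives F = S · g_GBP/g_SEK, so g_GBP/g_SEK = 0.055306/0.05258 = 1.0518448.
GBP growth factor: e^(0.0713×9/12) = 1.0549306.
Hence g_SEK = 1.0029337.
Take logs: ln 1.0029337 / (9/12) = 0.003906, so 0.39%.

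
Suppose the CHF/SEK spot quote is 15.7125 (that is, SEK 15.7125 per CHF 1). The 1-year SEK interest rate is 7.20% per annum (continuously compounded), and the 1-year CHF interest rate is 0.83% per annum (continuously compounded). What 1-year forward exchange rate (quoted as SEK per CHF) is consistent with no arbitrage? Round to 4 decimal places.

16.7460

T = 1 year.
SEK accumulates by e^(0.0720×1) = 1.07465534.
Growth of 1 CHF over T: e^(0.0083×1) = 1.00833454.
So F = 15.7125 × 1.07465534 / 1.00833454 = 16.745952 (SEK/CHF).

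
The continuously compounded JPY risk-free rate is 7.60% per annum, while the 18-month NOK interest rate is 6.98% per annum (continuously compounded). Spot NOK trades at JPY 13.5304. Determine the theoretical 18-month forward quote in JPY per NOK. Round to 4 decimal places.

T = 18/12 years.
JPY growth factor: e^(0.0760×18/12) = 1.12075212.
Growth of 1 NOK over T: e^(0.0698×18/12) = 1.11037745.
So F = 13.5304 × 1.12075212 / 1.11037745 = 13.656820 (JPY/NOK).

13.6568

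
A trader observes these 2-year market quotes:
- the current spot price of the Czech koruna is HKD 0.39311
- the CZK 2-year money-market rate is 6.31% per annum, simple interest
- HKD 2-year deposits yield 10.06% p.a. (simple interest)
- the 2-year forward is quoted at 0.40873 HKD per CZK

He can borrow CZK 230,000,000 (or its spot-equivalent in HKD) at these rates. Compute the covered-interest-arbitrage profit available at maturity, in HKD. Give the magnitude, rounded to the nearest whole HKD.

HKD 2,735,161

T = 2 years.
Invest the CZK and cover forward: 230,000,000 × 1.126200 × 0.40873 = HKD 105,871,696.98.
Convert at spot and invest in HKD: 230,000,000 × 0.39311 × 1.201200 = HKD 108,606,858.36.
The quoted forward undervalues CZK, so borrow CZK, convert to HKD at spot, deposit the HKD at 10.06%, and buy CZK forward at 0.40873 to cover the loan.
The gap between the two covered legs is HKD 2,735,161.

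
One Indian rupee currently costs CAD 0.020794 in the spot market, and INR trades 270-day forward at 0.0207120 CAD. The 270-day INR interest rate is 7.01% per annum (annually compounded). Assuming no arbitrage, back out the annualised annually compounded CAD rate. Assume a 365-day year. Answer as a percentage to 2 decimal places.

6.44%

T = 270/365 years.
By CIP, F/S equals the CAD-to-INR growth ratio: 0.020712/0.020794 = 0.9960566.
The INR side grows by (1 + 0.0701)^(270/365) = 1.0513951.
That pins the CAD growth at 1.047249.
Annualise: 1.047249^(365/270) − 1 = 0.064399 = 6.44%.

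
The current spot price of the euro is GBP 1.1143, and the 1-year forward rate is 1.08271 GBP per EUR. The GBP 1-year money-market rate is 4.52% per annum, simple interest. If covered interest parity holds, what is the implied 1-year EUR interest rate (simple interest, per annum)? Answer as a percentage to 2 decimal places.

7.57%

T = 1 year.
By CIP, F/S equals the GBP-to-EUR growth ratio: 1.08271/1.1143 = 0.9716504.
GBP growth factor: 1 + 0.0452×1 = 1.045200.
That pins the EUR growth at 1.0756955.
r = (1.0756955 − 1)/1 = 0.075695 → 7.57%.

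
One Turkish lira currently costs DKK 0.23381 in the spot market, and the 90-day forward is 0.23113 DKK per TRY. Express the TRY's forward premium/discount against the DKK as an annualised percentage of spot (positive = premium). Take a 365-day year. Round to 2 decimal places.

T = 90/365 years.
TRY trades forward at -1.14623% vs spot over the period.
Per annum: -0.0114623 / (90/365) = -0.046486 = -4.65%.

-4.65%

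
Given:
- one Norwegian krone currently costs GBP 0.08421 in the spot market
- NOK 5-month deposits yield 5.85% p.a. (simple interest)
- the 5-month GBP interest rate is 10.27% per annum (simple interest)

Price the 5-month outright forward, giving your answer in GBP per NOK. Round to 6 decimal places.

0.085724

T = 5/12 years.
GBP growth factor: 1 + 0.1027×5/12 = 1.0427917.
NOK growth factor: 1 + 0.0585×5/12 = 1.024375.
CIP: F = S · (grow GBP)/(grow NOK) = 0.08421 × 1.0427917/1.024375 = 0.08572397 GBP per NOK.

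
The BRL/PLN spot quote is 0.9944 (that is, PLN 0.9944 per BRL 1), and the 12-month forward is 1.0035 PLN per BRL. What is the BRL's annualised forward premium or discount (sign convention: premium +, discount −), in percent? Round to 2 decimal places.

T = 1 year.
BRL trades forward at +0.91512% vs spot over the period.
×(1/T) gives 0.92% p.a.

+0.92%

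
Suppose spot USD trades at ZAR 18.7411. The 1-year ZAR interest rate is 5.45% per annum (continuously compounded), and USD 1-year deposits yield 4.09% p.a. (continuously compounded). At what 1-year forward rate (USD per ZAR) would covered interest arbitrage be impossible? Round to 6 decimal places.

0.052638

T = 1 year.
ZAR growth factor: e^(0.0545×1) = 1.0560125.
USD accumulates by e^(0.0409×1) = 1.0417479.
CIP: F = S · (grow ZAR)/(grow USD) = 18.7411 × 1.0560125/1.0417479 = 18.99772 ZAR per USD.
Quoted the other way: 1/18.99772 = 0.052638 USD per ZAR.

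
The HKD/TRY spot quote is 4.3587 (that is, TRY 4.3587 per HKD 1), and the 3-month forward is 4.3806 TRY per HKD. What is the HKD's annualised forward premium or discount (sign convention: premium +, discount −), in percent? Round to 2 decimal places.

T = 3/12 years.
HKD trades forward at +0.50244% vs spot over the period.
Annualise by dividing by T: 0.0050244 / (3/12) = 0.020098 → 2.01%.

+2.01%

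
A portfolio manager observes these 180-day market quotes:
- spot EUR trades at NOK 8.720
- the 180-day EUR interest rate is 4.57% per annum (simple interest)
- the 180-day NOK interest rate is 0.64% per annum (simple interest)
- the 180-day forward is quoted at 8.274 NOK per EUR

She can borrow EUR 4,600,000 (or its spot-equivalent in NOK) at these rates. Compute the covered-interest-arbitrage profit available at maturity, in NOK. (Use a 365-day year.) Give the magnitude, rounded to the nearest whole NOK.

NOK 1,320,433

T = 180/365 years.
Invest the EUR and cover forward: 4,600,000 × 1.0225369863 × 8.274 = NOK 38,918,166.71.
Convert at spot and invest in NOK: 4,600,000 × 8.720 × 1.0031561644 = NOK 40,238,600.07.
The quoted forward undervalues EUR, so borrow EUR, convert to NOK at spot, deposit the NOK at 0.64%, and buy EUR forward at 8.274 to cover the loan.
The gap between the two covered legs is NOK 1,320,433.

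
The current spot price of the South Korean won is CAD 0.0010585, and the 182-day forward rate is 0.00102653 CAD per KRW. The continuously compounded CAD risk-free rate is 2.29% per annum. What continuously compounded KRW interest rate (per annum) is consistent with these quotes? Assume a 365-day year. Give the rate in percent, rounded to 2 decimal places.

T = 182/365 years.
CIP gives F = S · g_CAD/g_KRW, so g_CAD/g_KRW = 0.00102653/0.0010585 = 0.9697969.
CAD growth factor: e^(0.0229×182/365) = 1.0114841.
Hence g_KRW = 1.0429855.
r = ln(1.0429855)/(182/365) = 0.084406 → 8.44%.

8.44%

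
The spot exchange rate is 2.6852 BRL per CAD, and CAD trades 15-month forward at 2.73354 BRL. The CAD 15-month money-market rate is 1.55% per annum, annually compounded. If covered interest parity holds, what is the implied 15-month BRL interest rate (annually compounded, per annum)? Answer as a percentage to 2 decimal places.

3.01%

T = 15/12 years.
F/S = 2.73354/2.6852 = 1.0180024 = (growth of BRL) / (growth of CAD).
The CAD side grows by (1 + 0.0155)^(15/12) = 1.0194124.
Hence g_BRL = 1.0377643.
r = 1.0377643^(12/15) − 1 = 0.030099 → 3.01%.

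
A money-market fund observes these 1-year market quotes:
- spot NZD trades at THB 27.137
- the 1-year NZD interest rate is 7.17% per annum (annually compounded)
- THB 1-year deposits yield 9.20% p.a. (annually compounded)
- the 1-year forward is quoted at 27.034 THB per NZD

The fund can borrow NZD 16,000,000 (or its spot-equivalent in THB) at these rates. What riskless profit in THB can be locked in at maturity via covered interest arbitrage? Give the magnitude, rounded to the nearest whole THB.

THB 10,580,259

T = 1 year.
Keep in NZD, deliver into the forward: 16,000,000·1.071700·27.034 = THB 463,557,404.80.
Swap to THB now, deposit: 16,000,000·27.137·1.092000 = THB 474,137,664.00.
The quoted forward undervalues NZD, so borrow NZD, convert to THB at spot, deposit the THB at 9.20%, and buy NZD forward at 27.034 to cover the loan.
Arbitrage profit = |463,557,404.80 − 474,137,664.00| = THB 10,580,259.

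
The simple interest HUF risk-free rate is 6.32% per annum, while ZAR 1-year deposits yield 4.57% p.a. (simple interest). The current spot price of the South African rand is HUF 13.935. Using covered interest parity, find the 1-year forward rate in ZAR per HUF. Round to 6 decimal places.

T = 1 year.
HUF growth factor: 1 + 0.0632×1 = 1.063200.
Growth of 1 ZAR over T: 1 + 0.0457×1 = 1.045700.
So F = 13.935 × 1.063200 / 1.045700 = 14.16821 (HUF/ZAR).
Quoted the other way: 1/14.16821 = 0.070581 ZAR per HUF.

0.070581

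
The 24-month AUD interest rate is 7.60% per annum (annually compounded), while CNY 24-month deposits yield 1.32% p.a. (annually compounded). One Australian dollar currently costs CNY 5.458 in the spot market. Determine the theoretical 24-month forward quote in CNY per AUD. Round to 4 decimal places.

4.8395

T = 2 years.
CNY accumulates by (1 + 0.0132)^2 = 1.0265742.
Growth of 1 AUD over T: (1 + 0.0760)^2 = 1.157776.
CIP: F = S · (grow CNY)/(grow AUD) = 5.458 × 1.0265742/1.157776 = 4.839487 CNY per AUD.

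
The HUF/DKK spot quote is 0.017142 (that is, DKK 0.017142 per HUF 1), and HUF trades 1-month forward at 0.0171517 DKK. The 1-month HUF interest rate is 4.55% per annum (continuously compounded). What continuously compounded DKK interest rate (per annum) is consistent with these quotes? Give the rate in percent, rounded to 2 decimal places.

T = 1/12 years.
F/S = 0.0171517/0.017142 = 1.0005659 = (growth of DKK) / (growth of HUF).
HUF growth factor: e^(0.0455×1/12) = 1.0037989.
So the DKK growth factor = 1.0043669.
r = ln(1.0043669)/(1/12) = 0.052289 → 5.23%.

5.23%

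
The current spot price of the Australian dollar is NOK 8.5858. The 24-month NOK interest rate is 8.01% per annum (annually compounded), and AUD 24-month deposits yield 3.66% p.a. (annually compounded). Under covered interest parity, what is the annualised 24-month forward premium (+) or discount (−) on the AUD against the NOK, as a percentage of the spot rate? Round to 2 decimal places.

T = 2 years.
No-arbitrage forward: 8.5858 × 1.166616 / 1.0745396 = 9.3215100 NOK/AUD.
(F − S)/S ÷ T = (9.3215100 − 8.5858)/8.5858/2 = 0.042845 → 4.28%.

+4.28%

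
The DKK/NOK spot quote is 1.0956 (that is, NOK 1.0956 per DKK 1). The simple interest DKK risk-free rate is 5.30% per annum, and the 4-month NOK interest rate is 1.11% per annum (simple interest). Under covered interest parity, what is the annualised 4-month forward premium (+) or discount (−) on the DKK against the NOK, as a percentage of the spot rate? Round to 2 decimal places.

T = 4/12 years.
CIP forward (NOK per DKK) = 1.0956 × 1.003700/1.0176667 = 1.0805637.
(F − S)/S ÷ T = (1.0805637 − 1.0956)/1.0956/(4/12) = -0.041173 → -4.12%.

-4.12%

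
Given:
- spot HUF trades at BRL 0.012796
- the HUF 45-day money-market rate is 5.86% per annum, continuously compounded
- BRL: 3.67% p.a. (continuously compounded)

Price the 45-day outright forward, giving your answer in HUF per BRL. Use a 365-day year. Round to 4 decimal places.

78.3607

T = 45/365 years.
BRL accumulates by e^(0.0367×45/365) = 1.00453491.
Growth of 1 HUF over T: e^(0.0586×45/365) = 1.00725082.
Forward (BRL per HUF) = 0.012796 × 1.00453491 / 1.00725082 = 0.012761497.
Invert for HUF per BRL: 1 / 0.012761497 = 78.3607.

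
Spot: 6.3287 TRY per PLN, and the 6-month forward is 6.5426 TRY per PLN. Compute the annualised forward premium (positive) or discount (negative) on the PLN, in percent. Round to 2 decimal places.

T = 6/12 years.
(F − S)/S = (6.5426 − 6.3287)/6.3287 = 0.0337984.
Per annum: 0.0337984 / (6/12) = 0.067597 = 6.76%.

+6.76%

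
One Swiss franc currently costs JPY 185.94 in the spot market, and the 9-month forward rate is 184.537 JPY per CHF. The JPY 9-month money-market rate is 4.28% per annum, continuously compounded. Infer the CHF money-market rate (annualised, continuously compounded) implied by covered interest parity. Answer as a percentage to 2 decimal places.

5.29%

T = 9/12 years.
CIP gives F = S · g_JPY/g_CHF, so g_JPY/g_CHF = 184.537/185.94 = 0.9924546.
The JPY side grows by e^(0.0428×9/12) = 1.0326208.
So the CHF growth factor = 1.0404716.
Take logs: ln 1.0404716 / (9/12) = 0.052899, so 5.29%.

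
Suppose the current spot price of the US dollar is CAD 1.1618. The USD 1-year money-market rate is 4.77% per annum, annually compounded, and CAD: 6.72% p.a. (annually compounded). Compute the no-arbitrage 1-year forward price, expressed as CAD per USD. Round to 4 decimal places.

T = 1 year.
Growth of 1 CAD over T: (1 + 0.0672)^1 = 1.067200.
USD accumulates by (1 + 0.0477)^1 = 1.047700.
Forward (CAD per USD) = 1.1618 × 1.067200 / 1.047700 = 1.183424.

1.1834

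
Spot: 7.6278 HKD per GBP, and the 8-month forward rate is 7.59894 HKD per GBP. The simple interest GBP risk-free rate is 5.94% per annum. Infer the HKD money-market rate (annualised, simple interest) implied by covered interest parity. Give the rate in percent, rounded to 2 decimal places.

5.35%

T = 8/12 years.
By CIP, F/S equals the HKD-to-GBP growth ratio: 7.59894/7.6278 = 0.9962165.
GBP growth factor: 1 + 0.0594×8/12 = 1.039600.
That pins the HKD growth at 1.0356667.
(1.0356667 − 1)/T = 0.053500, i.e. 5.35%.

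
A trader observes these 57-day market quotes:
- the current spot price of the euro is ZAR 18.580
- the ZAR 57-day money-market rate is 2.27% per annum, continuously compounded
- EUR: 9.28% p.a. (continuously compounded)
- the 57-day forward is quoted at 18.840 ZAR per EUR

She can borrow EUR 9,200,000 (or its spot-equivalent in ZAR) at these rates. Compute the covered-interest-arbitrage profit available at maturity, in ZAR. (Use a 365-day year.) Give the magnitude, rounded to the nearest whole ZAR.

T = 57/365 years.
Invest the EUR and cover forward: 9,200,000 × 1.01459757373 × 18.840 = ZAR 175,858,168.26.
Convert at spot and invest in ZAR: 9,200,000 × 18.580 × 1.00355122221 = ZAR 171,543,031.72.
The quoted forward overvalues EUR, so borrow ZAR, buy EUR at spot, deposit the EUR at 9.28%, and sell the proceeds forward at 18.840.
Profit = 175,858,168.26 − 171,543,031.72 = ZAR 4,315,137.

ZAR 4,315,137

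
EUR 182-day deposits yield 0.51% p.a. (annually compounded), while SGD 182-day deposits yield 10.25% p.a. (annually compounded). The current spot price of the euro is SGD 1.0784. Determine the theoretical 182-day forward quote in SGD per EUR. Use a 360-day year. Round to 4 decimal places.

1.1300

T = 182/360 years.
SGD growth factor: (1 + 0.1025)^(182/360) = 1.0505694.
EUR growth factor: (1 + 0.0051)^(182/360) = 1.0025751.
Forward (SGD per EUR) = 1.0784 × 1.0505694 / 1.0025751 = 1.130024.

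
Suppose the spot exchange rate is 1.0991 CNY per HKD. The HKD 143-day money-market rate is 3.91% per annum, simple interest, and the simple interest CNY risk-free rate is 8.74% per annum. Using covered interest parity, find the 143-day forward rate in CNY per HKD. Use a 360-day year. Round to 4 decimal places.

T = 143/360 years.
CNY accumulates by 1 + 0.0874×143/360 = 1.0347172.
HKD accumulates by 1 + 0.0391×143/360 = 1.0155314.
CIP: F = S · (grow CNY)/(grow HKD) = 1.0991 × 1.0347172/1.0155314 = 1.119865 CNY per HKD.

1.1199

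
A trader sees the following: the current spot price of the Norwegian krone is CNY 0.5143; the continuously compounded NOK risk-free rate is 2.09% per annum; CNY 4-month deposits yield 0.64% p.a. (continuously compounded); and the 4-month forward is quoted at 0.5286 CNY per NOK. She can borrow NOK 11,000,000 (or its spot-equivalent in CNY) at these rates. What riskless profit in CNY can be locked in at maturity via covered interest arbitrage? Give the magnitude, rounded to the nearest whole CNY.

T = 4/12 years.
Invest the NOK and cover forward: 11,000,000 × 1.00699099 × 0.5286 = CNY 5,855,249.81.
Convert at spot and invest in CNY: 11,000,000 × 0.5143 × 1.002135611 = CNY 5,669,381.79.
The quoted forward overvalues NOK, so borrow CNY, buy NOK at spot, deposit the NOK at 2.09%, and sell the proceeds forward at 0.5286.
Profit = 5,855,249.81 − 5,669,381.79 = CNY 185,868.

CNY 185,868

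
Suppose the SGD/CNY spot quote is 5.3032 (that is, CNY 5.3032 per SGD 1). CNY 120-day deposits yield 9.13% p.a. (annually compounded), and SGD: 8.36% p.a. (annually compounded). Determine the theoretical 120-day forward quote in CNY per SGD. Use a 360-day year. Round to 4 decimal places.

T = 120/360 years.
CNY accumulates by (1 + 0.0913)^(120/360) = 1.0295514.
SGD accumulates by (1 + 0.0836)^(120/360) = 1.0271243.
CIP: F = S · (grow CNY)/(grow SGD) = 5.3032 × 1.0295514/1.0271243 = 5.315731 CNY per SGD.

5.3157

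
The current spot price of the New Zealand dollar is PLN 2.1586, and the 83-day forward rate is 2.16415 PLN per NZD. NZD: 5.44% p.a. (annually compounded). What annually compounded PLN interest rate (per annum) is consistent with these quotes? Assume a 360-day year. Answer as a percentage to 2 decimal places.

T = 83/360 years.
CIP gives F = S · g_PLN/g_NZD, so g_PLN/g_NZD = 2.16415/2.1586 = 1.0025711.
The NZD side grows by (1 + 0.0544)^(83/360) = 1.0122878.
Hence g_PLN = 1.0148905.
r = 1.0148905^(360/83) − 1 = 0.066209 → 6.62%.

6.62%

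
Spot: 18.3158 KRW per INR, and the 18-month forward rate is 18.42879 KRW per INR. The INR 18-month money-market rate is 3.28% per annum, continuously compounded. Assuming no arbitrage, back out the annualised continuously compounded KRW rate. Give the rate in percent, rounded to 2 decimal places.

3.69%

T = 18/12 years.
By CIP, F/S equals the KRW-to-INR growth ratio: 18.42879/18.3158 = 1.0061690.
The INR side grows by e^(0.0328×18/12) = 1.0504304.
Hence g_KRW = 1.0569105.
Take logs: ln 1.0569105 / (18/12) = 0.036900, so 3.69%.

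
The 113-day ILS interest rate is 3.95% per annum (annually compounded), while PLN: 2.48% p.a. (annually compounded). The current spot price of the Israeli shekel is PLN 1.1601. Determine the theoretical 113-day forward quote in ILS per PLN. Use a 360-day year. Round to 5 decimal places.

0.86586

T = 113/360 years.
Growth of 1 PLN over T: (1 + 0.0248)^(113/360) = 1.0077191.
ILS accumulates by (1 + 0.0395)^(113/360) = 1.0122342.
CIP: F = S · (grow PLN)/(grow ILS) = 1.1601 × 1.0077191/1.0122342 = 1.154925 PLN per ILS.
Invert for ILS per PLN: 1 / 1.154925 = 0.86586.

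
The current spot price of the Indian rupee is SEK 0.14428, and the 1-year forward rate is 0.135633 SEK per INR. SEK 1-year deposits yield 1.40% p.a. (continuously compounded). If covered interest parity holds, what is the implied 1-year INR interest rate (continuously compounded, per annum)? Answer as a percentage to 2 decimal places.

7.58%

T = 1 year.
CIP gives F = S · g_SEK/g_INR, so g_SEK/g_INR = 0.135633/0.14428 = 0.9400679.
The SEK side grows by e^(0.0140×1) = 1.0140985.
So the INR growth factor = 1.0787503.
r = ln(1.0787503)/1 = 0.075803 → 7.58%.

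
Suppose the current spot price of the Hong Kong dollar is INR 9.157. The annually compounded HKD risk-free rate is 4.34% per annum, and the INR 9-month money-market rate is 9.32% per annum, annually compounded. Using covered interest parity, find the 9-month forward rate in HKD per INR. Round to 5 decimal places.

T = 9/12 years.
Growth of 1 INR over T: (1 + 0.0932)^(9/12) = 1.0691157.
Growth of 1 HKD over T: (1 + 0.0434)^(9/12) = 1.0323765.
CIP: F = S · (grow INR)/(grow HKD) = 9.157 × 1.0691157/1.0323765 = 9.482870 INR per HKD.
Invert for HKD per INR: 1 / 9.482870 = 0.10545.

0.10545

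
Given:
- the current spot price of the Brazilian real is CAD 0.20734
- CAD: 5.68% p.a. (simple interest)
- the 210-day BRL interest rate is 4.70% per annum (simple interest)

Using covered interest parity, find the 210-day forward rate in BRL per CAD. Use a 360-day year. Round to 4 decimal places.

4.7963

T = 210/360 years.
CAD growth factor: 1 + 0.0568×210/360 = 1.0331333.
BRL accumulates by 1 + 0.0470×210/360 = 1.0274167.
Forward (CAD per BRL) = 0.20734 × 1.0331333 / 1.0274167 = 0.2084937.
Invert for BRL per CAD: 1 / 0.2084937 = 4.7963.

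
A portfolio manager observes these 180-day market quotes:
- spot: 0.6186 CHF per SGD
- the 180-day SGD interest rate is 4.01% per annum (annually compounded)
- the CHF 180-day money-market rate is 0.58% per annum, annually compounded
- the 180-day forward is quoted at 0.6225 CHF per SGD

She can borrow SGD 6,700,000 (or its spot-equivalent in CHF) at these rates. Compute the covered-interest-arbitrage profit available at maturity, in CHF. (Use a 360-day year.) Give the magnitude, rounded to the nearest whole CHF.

CHF 96,930

T = 180/360 years.
Route A — deposit SGD, sell forward: 6,700,000 × 1.019852931 × 0.6225 = CHF 4,253,551.61.
Route B — convert at spot, deposit CHF: 6,700,000 × 0.6186 × 1.002895807 = CHF 4,156,622.02.
The quoted forward overvalues SGD, so borrow CHF, buy SGD at spot, deposit the SGD at 4.01%, and sell the proceeds forward at 0.6225.
The gap between the two covered legs is CHF 96,930.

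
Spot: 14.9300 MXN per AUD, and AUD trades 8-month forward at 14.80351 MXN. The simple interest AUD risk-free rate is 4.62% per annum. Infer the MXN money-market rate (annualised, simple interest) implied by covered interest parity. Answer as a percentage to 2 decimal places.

T = 8/12 years.
CIP gives F = S · g_MXN/g_AUD, so g_MXN/g_AUD = 14.80351/14.93 = 0.9915278.
The AUD side grows by 1 + 0.0462×8/12 = 1.030800.
That pins the MXN growth at 1.0220669.
r = (1.0220669 − 1)/(8/12) = 0.033100 → 3.31%.

3.31%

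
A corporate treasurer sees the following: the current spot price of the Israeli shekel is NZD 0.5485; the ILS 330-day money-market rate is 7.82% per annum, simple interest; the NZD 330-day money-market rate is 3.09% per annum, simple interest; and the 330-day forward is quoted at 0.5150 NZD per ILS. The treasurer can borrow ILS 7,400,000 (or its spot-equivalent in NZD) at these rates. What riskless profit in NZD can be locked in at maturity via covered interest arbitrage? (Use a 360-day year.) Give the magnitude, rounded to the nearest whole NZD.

NZD 89,683

T = 330/360 years.
Invest the ILS and cover forward: 7,400,000 × 1.071683333 × 0.5150 = NZD 4,084,185.18.
Convert at spot and invest in NZD: 7,400,000 × 0.5485 × 1.028325 = NZD 4,173,868.34.
The quoted forward undervalues ILS, so borrow ILS, convert to NZD at spot, deposit the NZD at 3.09%, and buy ILS forward at 0.5150 to cover the loan.
Arbitrage profit = |4,084,185.18 − 4,173,868.34| = NZD 89,683.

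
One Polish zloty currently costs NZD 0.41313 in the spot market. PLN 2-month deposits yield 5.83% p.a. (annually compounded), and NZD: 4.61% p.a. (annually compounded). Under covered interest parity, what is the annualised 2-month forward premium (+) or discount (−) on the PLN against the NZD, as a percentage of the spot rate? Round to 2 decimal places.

T = 2/12 years.
F = S · g_NZD/g_PLN = 0.41313 × 1.0075398/1.0094887 = 0.41233242.
Annualised premium = (F − S)/S × (1/T) = (0.41233242 − 0.41313)/0.41313 ÷ (2/12) = -1.16%.

-1.16%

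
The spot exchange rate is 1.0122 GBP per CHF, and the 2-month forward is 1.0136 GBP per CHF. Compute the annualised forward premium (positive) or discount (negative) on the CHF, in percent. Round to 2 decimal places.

+0.83%

T = 2/12 years.
(F − S)/S = (1.0136 − 1.0122)/1.0122 = 0.0013831.
Per annum: 0.0013831 / (2/12) = 0.008299 = 0.83%.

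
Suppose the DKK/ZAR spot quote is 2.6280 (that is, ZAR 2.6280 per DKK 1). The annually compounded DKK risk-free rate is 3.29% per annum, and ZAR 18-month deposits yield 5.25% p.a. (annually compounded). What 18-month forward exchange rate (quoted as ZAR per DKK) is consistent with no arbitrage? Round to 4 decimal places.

T = 18/12 years.
Growth of 1 ZAR over T: (1 + 0.0525)^(18/12) = 1.0797747.
Growth of 1 DKK over T: (1 + 0.0329)^(18/12) = 1.0497537.
So F = 2.628 × 1.0797747 / 1.0497537 = 2.703156 (ZAR/DKK).

2.7032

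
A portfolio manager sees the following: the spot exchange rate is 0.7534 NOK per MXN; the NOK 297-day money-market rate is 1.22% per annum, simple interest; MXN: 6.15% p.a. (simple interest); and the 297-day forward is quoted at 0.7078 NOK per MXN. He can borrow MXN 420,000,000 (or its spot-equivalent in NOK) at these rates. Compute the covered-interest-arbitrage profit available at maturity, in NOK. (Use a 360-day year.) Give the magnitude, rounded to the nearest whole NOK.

NOK 7,253,807

T = 297/360 years.
Route A — deposit MXN, sell forward: 420,000,000 × 1.0507375 × 0.7078 = NOK 312,359,041.05.
Route B — convert at spot, deposit NOK: 420,000,000 × 0.7534 × 1.010065 = NOK 319,612,847.82.
The quoted forward undervalues MXN, so borrow MXN, convert to NOK at spot, deposit the NOK at 1.22%, and buy MXN forward at 0.7078 to cover the loan.
The gap between the two covered legs is NOK 7,253,807.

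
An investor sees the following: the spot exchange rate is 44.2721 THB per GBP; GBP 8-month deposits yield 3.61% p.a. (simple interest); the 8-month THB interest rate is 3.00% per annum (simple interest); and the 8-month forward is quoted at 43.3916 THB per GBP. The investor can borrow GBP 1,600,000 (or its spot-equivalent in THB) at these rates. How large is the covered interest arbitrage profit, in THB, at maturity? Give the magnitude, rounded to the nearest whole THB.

THB 1,154,641

T = 8/12 years.
Route A — deposit GBP, sell forward: 1,600,000 × 1.0240666667 × 43.3916 = THB 71,097,425.88.
Route B — convert at spot, deposit THB: 1,600,000 × 44.2721 × 1.020000 = THB 72,252,067.20.
The quoted forward undervalues GBP, so borrow GBP, convert to THB at spot, deposit the THB at 3.00%, and buy GBP forward at 43.3916 to cover the loan.
Arbitrage profit = |71,097,425.88 − 72,252,067.20| = THB 1,154,641.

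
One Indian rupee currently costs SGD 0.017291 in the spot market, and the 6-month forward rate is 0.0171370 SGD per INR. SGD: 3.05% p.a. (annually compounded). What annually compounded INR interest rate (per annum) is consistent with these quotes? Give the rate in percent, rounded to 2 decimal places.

4.91%

T = 6/12 years.
F/S = 0.017137/0.017291 = 0.9910936 = (growth of SGD) / (growth of INR).
SGD growth factor: (1 + 0.0305)^(6/12) = 1.0151355.
So the INR growth factor = 1.024258.
r = 1.024258^(12/6) − 1 = 0.049104 → 4.91%.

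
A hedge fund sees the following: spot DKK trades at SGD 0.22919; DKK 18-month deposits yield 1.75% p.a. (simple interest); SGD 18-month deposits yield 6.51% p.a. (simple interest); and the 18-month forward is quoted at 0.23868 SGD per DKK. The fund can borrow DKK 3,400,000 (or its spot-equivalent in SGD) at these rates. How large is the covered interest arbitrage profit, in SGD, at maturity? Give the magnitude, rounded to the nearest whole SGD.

SGD 22,525

T = 18/12 years.
Keep in DKK, deliver into the forward: 3,400,000·1.026250·0.23868 = SGD 832,814.19.
Swap to SGD now, deposit: 3,400,000·0.22919·1.097650 = SGD 855,339.37.
The quoted forward undervalues DKK, so borrow DKK, convert to SGD at spot, deposit the SGD at 6.51%, and buy DKK forward at 0.23868 to cover the loan.
Arbitrage profit = |832,814.19 − 855,339.37| = SGD 22,525.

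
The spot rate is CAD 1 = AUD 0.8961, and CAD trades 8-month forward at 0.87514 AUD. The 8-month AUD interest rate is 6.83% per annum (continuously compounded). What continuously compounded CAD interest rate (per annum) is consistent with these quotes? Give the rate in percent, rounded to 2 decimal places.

T = 8/12 years.
F/S = 0.87514/0.8961 = 0.9766098 = (growth of AUD) / (growth of CAD).
The AUD side grows by e^(0.0683×8/12) = 1.0465859.
So the CAD growth factor = 1.0716521.
Take logs: ln 1.0716521 / (8/12) = 0.103802, so 10.38%.

10.38%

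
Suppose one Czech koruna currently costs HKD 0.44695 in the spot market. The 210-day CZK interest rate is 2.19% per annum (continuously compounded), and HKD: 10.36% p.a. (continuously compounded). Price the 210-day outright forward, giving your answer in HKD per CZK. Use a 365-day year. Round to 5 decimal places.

0.46846

T = 210/365 years.
HKD accumulates by e^(0.1036×210/365) = 1.0614177.
CZK growth factor: e^(0.0219×210/365) = 1.0126797.
CIP: F = S · (grow HKD)/(grow CZK) = 0.44695 × 1.0614177/1.0126797 = 0.4684607 HKD per CZK.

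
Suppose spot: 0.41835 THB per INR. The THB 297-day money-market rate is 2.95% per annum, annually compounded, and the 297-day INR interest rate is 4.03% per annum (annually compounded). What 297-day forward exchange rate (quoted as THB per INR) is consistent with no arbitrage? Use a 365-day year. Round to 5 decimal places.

T = 297/365 years.
THB accumulates by (1 + 0.0295)^(297/365) = 1.0239389.
INR growth factor: (1 + 0.0403)^(297/365) = 1.0326709.
CIP: F = S · (grow THB)/(grow INR) = 0.41835 × 1.0239389/1.0326709 = 0.4148125 THB per INR.

0.41481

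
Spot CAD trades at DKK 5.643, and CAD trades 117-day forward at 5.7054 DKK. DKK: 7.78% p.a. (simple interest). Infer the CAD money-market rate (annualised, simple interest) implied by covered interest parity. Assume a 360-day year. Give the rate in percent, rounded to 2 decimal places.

T = 117/360 years.
F/S = 5.7054/5.643 = 1.0110579 = (growth of DKK) / (growth of CAD).
The DKK side grows by 1 + 0.0778×117/360 = 1.025285.
So the CAD growth factor = 1.0140715.
r = (1.0140715 − 1)/(117/360) = 0.043297 → 4.33%.

4.33%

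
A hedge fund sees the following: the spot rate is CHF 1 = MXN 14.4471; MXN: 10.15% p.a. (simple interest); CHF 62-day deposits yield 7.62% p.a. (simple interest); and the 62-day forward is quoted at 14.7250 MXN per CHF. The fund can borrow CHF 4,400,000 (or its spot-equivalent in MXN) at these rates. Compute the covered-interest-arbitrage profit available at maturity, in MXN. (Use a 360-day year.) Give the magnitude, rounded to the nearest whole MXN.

T = 62/360 years.
Invest the CHF and cover forward: 4,400,000 × 1.0131233333 × 14.7250 = MXN 65,640,260.76.
Convert at spot and invest in MXN: 4,400,000 × 14.4471 × 1.0174805556 = MXN 64,678,430.67.
The quoted forward overvalues CHF, so borrow MXN, buy CHF at spot, deposit the CHF at 7.62%, and sell the proceeds forward at 14.7250.
Profit = 65,640,260.76 − 64,678,430.67 = MXN 961,830.

MXN 961,830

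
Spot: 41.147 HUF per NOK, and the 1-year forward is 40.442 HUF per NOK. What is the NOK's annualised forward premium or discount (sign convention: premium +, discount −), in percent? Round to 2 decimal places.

T = 1 year.
NOK trades forward at -1.71337% vs spot over the period.
×(1/T) gives -1.71% p.a.

-1.71%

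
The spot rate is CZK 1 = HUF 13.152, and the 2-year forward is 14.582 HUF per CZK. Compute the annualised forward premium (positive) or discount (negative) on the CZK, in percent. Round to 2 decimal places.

T = 2 years.
(F − S)/S = (14.582 − 13.152)/13.152 = 0.1087287.
Annualise by dividing by T: 0.1087287 / 2 = 0.054364 → 5.44%.

+5.44%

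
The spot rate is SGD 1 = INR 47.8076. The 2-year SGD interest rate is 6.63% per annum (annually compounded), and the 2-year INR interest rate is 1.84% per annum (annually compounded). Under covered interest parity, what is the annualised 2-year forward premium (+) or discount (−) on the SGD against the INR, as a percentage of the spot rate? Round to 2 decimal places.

-4.39%

T = 2 years.
CIP forward (INR per SGD) = 47.8076 × 1.0371386/1.1369957 = 43.6088785.
(F − S)/S ÷ T = (43.6088785 − 47.8076)/47.8076/2 = -0.043913 → -4.39%.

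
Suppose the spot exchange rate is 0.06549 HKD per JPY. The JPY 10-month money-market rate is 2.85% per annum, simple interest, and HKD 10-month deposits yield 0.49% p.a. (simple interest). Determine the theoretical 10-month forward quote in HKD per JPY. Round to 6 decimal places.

0.064232

T = 10/12 years.
Growth of 1 HKD over T: 1 + 0.0049×10/12 = 1.0040833.
JPY growth factor: 1 + 0.0285×10/12 = 1.023750.
Forward (HKD per JPY) = 0.06549 × 1.0040833 / 1.023750 = 0.06423191.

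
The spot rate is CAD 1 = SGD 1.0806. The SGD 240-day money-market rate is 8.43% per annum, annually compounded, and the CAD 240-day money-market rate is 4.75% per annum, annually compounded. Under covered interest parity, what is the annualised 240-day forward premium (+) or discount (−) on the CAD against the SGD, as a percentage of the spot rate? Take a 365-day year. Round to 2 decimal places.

+3.49%

T = 240/365 years.
CIP forward (SGD per CAD) = 1.0806 × 1.0546588/1.0309841 = 1.1054140.
(F − S)/S ÷ T = (1.1054140 − 1.0806)/1.0806/(240/365) = 0.034923 → 3.49%.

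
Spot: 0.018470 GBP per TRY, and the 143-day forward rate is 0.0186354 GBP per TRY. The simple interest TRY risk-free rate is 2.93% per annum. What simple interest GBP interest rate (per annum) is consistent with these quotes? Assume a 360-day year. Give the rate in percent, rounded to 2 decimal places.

5.21%

T = 143/360 years.
By CIP, F/S equals the GBP-to-TRY growth ratio: 0.0186354/0.01847 = 1.0089551.
The TRY side grows by 1 + 0.0293×143/360 = 1.0116386.
Hence g_GBP = 1.0206979.
r = (1.0206979 − 1)/(143/360) = 0.052107 → 5.21%.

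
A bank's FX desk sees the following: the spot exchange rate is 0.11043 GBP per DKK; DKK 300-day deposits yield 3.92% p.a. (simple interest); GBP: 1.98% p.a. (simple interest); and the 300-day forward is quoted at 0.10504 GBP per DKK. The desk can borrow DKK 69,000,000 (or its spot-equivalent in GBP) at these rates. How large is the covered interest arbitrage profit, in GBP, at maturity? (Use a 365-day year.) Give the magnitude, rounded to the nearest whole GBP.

T = 300/365 years.
Route A — deposit DKK, sell forward: 69,000,000 × 1.032219178 × 0.10504 = GBP 7,481,276.87.
Route B — convert at spot, deposit GBP: 69,000,000 × 0.11043 × 1.016273973 = GBP 7,743,672.30.
The quoted forward undervalues DKK, so borrow DKK, convert to GBP at spot, deposit the GBP at 1.98%, and buy DKK forward at 0.10504 to cover the loan.
The gap between the two covered legs is GBP 262,395.

GBP 262,395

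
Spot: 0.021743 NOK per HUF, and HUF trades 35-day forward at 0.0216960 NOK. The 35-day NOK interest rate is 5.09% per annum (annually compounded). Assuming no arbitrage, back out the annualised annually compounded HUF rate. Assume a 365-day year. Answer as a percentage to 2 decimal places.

7.49%

T = 35/365 years.
F/S = 0.021696/0.021743 = 0.9978384 = (growth of NOK) / (growth of HUF).
The NOK side grows by (1 + 0.0509)^(35/365) = 1.004772.
Hence g_HUF = 1.0069486.
Annualise: 1.0069486^(365/35) − 1 = 0.074885 = 7.49%.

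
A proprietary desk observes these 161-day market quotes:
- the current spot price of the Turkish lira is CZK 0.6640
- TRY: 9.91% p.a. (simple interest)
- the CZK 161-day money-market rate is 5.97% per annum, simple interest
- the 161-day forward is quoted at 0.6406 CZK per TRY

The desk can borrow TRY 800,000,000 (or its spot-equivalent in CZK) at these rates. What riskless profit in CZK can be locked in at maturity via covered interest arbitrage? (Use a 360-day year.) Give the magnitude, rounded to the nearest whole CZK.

CZK 10,189,626

T = 161/360 years.
Route A — deposit TRY, sell forward: 800,000,000 × 1.04431972222 × 0.6406 = CZK 535,192,971.24.
Route B — convert at spot, deposit CZK: 800,000,000 × 0.6640 × 1.02669916667 = CZK 545,382,597.34.
The quoted forward undervalues TRY, so borrow TRY, convert to CZK at spot, deposit the CZK at 5.97%, and buy TRY forward at 0.6406 to cover the loan.
The gap between the two covered legs is CZK 10,189,626.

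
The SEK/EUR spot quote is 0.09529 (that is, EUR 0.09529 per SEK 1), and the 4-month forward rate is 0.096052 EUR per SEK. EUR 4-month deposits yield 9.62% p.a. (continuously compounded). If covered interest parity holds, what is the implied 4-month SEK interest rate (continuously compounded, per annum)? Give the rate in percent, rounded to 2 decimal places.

7.23%

T = 4/12 years.
By CIP, F/S equals the EUR-to-SEK growth ratio: 0.096052/0.09529 = 1.0079966.
EUR growth factor: e^(0.0962×4/12) = 1.0325863.
Hence g_SEK = 1.0243946.
Take logs: ln 1.0243946 / (4/12) = 0.072305, so 7.23%.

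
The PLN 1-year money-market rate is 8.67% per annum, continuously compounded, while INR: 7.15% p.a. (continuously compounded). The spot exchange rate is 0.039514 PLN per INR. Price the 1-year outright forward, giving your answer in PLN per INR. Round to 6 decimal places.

T = 1 year.
Growth of 1 PLN over T: e^(0.0867×1) = 1.0905695.
INR accumulates by e^(0.0715×1) = 1.0741182.
CIP: F = S · (grow PLN)/(grow INR) = 0.039514 × 1.0905695/1.0741182 = 0.04011920 PLN per INR.

0.040119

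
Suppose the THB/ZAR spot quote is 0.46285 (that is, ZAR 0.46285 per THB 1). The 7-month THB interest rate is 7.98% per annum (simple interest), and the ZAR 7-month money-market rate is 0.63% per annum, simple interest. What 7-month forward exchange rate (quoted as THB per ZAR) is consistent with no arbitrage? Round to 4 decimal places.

T = 7/12 years.
Growth of 1 ZAR over T: 1 + 0.0063×7/12 = 1.003675.
THB accumulates by 1 + 0.0798×7/12 = 1.046550.
So F = 0.46285 × 1.003675 / 1.046550 = 0.4438880 (ZAR/THB).
Invert for THB per ZAR: 1 / 0.4438880 = 2.2528.

2.2528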